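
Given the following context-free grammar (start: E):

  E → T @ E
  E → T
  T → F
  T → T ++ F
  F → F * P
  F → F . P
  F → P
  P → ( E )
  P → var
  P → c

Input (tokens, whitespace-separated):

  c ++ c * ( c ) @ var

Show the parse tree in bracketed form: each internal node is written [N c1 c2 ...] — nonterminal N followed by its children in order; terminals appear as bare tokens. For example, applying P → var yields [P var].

[E [T [T [F [P c]]] ++ [F [F [P c]] * [P ( [E [T [F [P c]]]] )]]] @ [E [T [F [P var]]]]]

E
T @ E
T ++ F @ E
F ++ F @ E
P ++ F @ E
c ++ F @ E
c ++ F * P @ E
c ++ P * P @ E
c ++ c * P @ E
c ++ c * ( E ) @ E
c ++ c * ( T ) @ E
c ++ c * ( F ) @ E
c ++ c * ( P ) @ E
c ++ c * ( c ) @ E
c ++ c * ( c ) @ T
c ++ c * ( c ) @ F
c ++ c * ( c ) @ P
c ++ c * ( c ) @ var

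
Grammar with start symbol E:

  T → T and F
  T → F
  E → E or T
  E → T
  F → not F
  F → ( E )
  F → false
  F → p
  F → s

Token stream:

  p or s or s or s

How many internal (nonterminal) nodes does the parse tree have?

12

[E [E [E [E [T [F p]]] or [T [F s]]] or [T [F s]]] or [T [F s]]]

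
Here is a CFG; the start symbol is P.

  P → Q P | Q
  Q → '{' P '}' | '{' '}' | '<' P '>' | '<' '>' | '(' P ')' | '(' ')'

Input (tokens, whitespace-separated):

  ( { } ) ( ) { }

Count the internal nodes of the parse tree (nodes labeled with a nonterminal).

8

[P [Q ( [P [Q { }]] )] [P [Q ( )] [P [Q { }]]]]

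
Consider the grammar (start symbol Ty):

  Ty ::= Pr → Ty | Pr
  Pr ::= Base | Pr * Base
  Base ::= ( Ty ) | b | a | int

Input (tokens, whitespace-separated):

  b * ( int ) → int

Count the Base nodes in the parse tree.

4

[Ty [Pr [Pr [Base b]] * [Base ( [Ty [Pr [Base int]]] )]] → [Ty [Pr [Base int]]]]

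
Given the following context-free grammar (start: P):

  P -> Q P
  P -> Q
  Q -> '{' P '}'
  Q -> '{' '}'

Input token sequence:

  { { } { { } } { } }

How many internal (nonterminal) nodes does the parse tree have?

10

[P [Q { [P [Q { }] [P [Q { [P [Q { }]] }] [P [Q { }]]]] }]]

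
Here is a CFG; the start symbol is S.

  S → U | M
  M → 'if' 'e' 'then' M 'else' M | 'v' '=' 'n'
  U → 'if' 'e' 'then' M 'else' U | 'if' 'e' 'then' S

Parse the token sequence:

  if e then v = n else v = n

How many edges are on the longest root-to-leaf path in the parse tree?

3

[S [M if e then [M v = n] else [M v = n]]]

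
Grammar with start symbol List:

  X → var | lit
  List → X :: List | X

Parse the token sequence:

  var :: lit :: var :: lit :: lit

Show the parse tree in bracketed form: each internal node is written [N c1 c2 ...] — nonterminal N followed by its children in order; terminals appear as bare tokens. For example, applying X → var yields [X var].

List
X :: List
var :: List
var :: X :: List
var :: lit :: List
var :: lit :: X :: List
var :: lit :: var :: List
var :: lit :: var :: X :: List
var :: lit :: var :: lit :: List
var :: lit :: var :: lit :: X
var :: lit :: var :: lit :: lit

[List [X var] :: [List [X lit] :: [List [X var] :: [List [X lit] :: [List [X lit]]]]]]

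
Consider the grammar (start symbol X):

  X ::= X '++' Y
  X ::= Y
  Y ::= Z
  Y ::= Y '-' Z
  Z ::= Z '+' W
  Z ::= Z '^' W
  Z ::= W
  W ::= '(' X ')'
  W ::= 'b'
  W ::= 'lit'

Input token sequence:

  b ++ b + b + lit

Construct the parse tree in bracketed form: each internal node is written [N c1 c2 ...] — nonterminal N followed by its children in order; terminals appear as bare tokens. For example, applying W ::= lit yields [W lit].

[X [X [Y [Z [W b]]]] ++ [Y [Z [Z [Z [W b]] + [W b]] + [W lit]]]]

X
X ++ Y
Y ++ Y
Z ++ Y
W ++ Y
b ++ Y
b ++ Z
b ++ Z + W
b ++ Z + W + W
b ++ W + W + W
b ++ b + W + W
b ++ b + b + W
b ++ b + b + lit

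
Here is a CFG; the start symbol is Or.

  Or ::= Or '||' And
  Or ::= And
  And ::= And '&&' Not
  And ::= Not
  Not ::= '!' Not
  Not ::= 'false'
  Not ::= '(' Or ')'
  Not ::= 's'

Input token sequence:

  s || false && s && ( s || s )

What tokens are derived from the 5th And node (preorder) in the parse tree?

s

[Or [Or [And [Not s]]] || [And [And [And [Not false]] && [Not s]] && [Not ( [Or [Or [And [Not s]]] || [And [Not s]]] )]]]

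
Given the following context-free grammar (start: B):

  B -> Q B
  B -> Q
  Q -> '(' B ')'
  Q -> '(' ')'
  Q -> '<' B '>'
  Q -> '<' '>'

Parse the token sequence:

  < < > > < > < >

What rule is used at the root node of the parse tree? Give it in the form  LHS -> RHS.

[B [Q < [B [Q < >]] >] [B [Q < >] [B [Q < >]]]]

B -> Q B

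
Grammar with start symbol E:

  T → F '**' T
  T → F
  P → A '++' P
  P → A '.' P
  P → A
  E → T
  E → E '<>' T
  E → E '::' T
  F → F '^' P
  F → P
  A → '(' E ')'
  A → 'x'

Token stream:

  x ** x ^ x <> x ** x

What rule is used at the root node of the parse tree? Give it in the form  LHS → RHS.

E → E '<>' T

[E [E [T [F [P [A x]]] ** [T [F [F [P [A x]]] ^ [P [A x]]]]]] <> [T [F [P [A x]]] ** [T [F [P [A x]]]]]]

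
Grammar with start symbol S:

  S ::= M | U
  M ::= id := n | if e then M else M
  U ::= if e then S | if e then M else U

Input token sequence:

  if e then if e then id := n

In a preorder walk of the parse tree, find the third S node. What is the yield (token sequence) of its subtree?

id := n

[S [U if e then [S [U if e then [S [M id := n]]]]]]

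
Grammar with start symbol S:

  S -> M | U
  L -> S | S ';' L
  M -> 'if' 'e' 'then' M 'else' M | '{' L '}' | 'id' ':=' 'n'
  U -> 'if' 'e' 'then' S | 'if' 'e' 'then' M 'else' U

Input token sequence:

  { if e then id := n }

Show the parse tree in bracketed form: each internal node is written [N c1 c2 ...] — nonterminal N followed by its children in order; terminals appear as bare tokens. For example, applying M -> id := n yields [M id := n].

S
M
{ L }
{ S }
{ U }
{ if e then S }
{ if e then M }
{ if e then id := n }

[S [M { [L [S [U if e then [S [M id := n]]]]] }]]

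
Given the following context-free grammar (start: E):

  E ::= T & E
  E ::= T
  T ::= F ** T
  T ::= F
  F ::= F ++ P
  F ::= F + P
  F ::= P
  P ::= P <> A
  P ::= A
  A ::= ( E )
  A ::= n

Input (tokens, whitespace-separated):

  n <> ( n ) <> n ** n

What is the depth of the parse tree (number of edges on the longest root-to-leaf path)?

11

[E [T [F [P [P [P [A n]] <> [A ( [E [T [F [P [A n]]]]] )]] <> [A n]]] ** [T [F [P [A n]]]]]]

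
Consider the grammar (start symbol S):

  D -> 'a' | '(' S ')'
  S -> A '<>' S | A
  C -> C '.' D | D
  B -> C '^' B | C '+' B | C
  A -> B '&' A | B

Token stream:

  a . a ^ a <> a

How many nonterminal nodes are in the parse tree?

[S [A [B [C [C [D a]] . [D a]] ^ [B [C [D a]]]]] <> [S [A [B [C [D a]]]]]]

15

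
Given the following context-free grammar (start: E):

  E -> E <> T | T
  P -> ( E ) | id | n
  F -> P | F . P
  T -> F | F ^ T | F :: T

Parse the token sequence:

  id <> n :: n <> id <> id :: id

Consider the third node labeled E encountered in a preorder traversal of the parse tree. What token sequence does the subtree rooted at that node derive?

id <> n :: n

[E [E [E [E [T [F [P id]]]] <> [T [F [P n]] :: [T [F [P n]]]]] <> [T [F [P id]]]] <> [T [F [P id]] :: [T [F [P id]]]]]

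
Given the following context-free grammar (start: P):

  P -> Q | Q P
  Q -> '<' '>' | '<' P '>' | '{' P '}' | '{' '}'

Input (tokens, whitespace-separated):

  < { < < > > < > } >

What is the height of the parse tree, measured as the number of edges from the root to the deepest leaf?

[P [Q < [P [Q { [P [Q < [P [Q < >]] >] [P [Q < >]]] }]] >]]

8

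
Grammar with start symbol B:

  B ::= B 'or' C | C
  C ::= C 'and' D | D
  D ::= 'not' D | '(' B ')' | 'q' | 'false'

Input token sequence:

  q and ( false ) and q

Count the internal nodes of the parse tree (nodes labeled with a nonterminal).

[B [C [C [C [D q]] and [D ( [B [C [D false]]] )]] and [D q]]]

10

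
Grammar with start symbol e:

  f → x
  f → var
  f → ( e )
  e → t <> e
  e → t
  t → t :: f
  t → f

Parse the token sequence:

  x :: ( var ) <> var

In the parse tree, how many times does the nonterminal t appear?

4

[e [t [t [f x]] :: [f ( [e [t [f var]]] )]] <> [e [t [f var]]]]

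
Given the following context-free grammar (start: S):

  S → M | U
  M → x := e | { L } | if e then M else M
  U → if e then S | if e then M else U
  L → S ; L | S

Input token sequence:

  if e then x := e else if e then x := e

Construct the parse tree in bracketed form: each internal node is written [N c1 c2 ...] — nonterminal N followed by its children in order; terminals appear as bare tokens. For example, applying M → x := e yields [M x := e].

[S [U if e then [M x := e] else [U if e then [S [M x := e]]]]]

S
U
if e then M else U
if e then x := e else U
if e then x := e else if e then S
if e then x := e else if e then M
if e then x := e else if e then x := e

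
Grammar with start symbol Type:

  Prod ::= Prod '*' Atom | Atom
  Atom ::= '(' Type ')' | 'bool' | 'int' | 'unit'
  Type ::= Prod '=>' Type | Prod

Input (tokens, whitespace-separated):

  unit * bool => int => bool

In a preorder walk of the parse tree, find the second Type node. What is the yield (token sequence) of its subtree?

[Type [Prod [Prod [Atom unit]] * [Atom bool]] => [Type [Prod [Atom int]] => [Type [Prod [Atom bool]]]]]

int => bool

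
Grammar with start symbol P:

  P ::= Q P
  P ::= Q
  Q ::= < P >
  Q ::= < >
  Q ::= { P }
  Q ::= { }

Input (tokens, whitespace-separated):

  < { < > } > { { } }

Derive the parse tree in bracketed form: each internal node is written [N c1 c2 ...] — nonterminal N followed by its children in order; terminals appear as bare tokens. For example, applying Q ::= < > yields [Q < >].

P
Q P
< P > P
< Q > P
< { P } > P
< { Q } > P
< { < > } > P
< { < > } > Q
< { < > } > { P }
< { < > } > { Q }
< { < > } > { { } }

[P [Q < [P [Q { [P [Q < >]] }]] >] [P [Q { [P [Q { }]] }]]]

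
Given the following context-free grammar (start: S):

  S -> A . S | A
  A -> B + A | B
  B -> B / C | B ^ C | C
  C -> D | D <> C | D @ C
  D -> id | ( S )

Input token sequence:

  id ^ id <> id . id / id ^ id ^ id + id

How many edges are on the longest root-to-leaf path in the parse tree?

9

[S [A [B [B [C [D id]]] ^ [C [D id] <> [C [D id]]]]] . [S [A [B [B [B [B [C [D id]]] / [C [D id]]] ^ [C [D id]]] ^ [C [D id]]] + [A [B [C [D id]]]]]]]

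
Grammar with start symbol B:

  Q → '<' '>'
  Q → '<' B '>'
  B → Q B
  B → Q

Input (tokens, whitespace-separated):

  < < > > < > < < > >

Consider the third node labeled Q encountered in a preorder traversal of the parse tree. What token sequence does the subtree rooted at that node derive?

[B [Q < [B [Q < >]] >] [B [Q < >] [B [Q < [B [Q < >]] >]]]]

< >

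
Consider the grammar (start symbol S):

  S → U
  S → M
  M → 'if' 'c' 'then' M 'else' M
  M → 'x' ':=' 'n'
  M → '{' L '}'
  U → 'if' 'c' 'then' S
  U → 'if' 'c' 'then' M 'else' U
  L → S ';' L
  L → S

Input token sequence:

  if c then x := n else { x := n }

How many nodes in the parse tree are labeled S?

2

[S [M if c then [M x := n] else [M { [L [S [M x := n]]] }]]]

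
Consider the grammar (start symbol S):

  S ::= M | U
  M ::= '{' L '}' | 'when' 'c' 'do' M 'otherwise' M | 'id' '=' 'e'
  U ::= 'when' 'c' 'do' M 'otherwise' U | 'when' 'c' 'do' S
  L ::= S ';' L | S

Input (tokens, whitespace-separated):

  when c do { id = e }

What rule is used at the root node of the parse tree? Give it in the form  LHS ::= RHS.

[S [U when c do [S [M { [L [S [M id = e]]] }]]]]

S ::= U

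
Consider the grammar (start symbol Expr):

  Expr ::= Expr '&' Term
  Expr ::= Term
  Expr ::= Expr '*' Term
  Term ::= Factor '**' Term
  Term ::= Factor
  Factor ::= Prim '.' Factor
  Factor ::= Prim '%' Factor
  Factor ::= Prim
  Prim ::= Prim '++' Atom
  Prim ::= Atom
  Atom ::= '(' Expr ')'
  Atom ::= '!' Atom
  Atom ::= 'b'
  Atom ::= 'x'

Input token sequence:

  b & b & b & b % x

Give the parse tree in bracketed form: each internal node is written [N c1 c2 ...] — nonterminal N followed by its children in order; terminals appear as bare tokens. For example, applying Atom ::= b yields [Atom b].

Expr
Expr & Term
Expr & Term & Term
Expr & Term & Term & Term
Term & Term & Term & Term
Factor & Term & Term & Term
Prim & Term & Term & Term
Atom & Term & Term & Term
b & Term & Term & Term
b & Factor & Term & Term
b & Prim & Term & Term
b & Atom & Term & Term
b & b & Term & Term
b & b & Factor & Term
b & b & Prim & Term
b & b & Atom & Term
b & b & b & Term
b & b & b & Factor
b & b & b & Prim % Factor
b & b & b & Atom % Factor
b & b & b & b % Factor
b & b & b & b % Prim
b & b & b & b % Atom
b & b & b & b % x

[Expr [Expr [Expr [Expr [Term [Factor [Prim [Atom b]]]]] & [Term [Factor [Prim [Atom b]]]]] & [Term [Factor [Prim [Atom b]]]]] & [Term [Factor [Prim [Atom b]] % [Factor [Prim [Atom x]]]]]]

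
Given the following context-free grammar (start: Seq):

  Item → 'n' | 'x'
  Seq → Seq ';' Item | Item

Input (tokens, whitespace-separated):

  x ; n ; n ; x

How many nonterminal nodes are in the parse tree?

[Seq [Seq [Seq [Seq [Item x]] ; [Item n]] ; [Item n]] ; [Item x]]

8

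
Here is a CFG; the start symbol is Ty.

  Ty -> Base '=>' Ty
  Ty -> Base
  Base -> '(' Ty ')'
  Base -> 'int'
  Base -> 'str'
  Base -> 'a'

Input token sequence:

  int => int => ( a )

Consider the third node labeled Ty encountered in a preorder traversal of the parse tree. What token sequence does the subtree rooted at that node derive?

( a )

[Ty [Base int] => [Ty [Base int] => [Ty [Base ( [Ty [Base a]] )]]]]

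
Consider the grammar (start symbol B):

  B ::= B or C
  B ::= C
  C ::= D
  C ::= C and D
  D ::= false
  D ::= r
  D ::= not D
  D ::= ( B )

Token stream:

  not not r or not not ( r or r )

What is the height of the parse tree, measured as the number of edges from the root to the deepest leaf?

9

[B [B [C [D not [D not [D r]]]]] or [C [D not [D not [D ( [B [B [C [D r]]] or [C [D r]]] )]]]]]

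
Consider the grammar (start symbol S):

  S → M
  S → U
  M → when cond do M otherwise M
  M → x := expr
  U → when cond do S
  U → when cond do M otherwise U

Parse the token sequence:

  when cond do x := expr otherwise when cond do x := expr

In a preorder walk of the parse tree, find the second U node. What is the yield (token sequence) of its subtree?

when cond do x := expr

[S [U when cond do [M x := expr] otherwise [U when cond do [S [M x := expr]]]]]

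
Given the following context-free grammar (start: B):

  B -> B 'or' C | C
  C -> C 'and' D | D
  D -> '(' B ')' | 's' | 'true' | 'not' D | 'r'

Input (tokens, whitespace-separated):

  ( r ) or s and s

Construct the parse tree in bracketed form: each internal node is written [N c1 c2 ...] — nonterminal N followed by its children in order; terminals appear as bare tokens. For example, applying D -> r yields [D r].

[B [B [C [D ( [B [C [D r]]] )]]] or [C [C [D s]] and [D s]]]

B
B or C
C or C
D or C
( B ) or C
( C ) or C
( D ) or C
( r ) or C
( r ) or C and D
( r ) or D and D
( r ) or s and D
( r ) or s and s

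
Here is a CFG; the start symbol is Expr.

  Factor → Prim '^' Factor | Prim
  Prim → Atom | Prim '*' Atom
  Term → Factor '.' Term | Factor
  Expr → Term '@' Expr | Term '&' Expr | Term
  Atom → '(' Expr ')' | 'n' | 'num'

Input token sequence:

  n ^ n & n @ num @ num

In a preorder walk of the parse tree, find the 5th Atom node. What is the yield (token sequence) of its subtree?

[Expr [Term [Factor [Prim [Atom n]] ^ [Factor [Prim [Atom n]]]]] & [Expr [Term [Factor [Prim [Atom n]]]] @ [Expr [Term [Factor [Prim [Atom num]]]] @ [Expr [Term [Factor [Prim [Atom num]]]]]]]]

num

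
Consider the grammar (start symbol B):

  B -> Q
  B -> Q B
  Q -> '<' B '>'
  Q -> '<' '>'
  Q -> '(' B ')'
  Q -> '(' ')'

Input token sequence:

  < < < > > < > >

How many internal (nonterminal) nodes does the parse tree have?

8

[B [Q < [B [Q < [B [Q < >]] >] [B [Q < >]]] >]]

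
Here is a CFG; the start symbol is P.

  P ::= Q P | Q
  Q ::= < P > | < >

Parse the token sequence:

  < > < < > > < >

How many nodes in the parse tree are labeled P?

4

[P [Q < >] [P [Q < [P [Q < >]] >] [P [Q < >]]]]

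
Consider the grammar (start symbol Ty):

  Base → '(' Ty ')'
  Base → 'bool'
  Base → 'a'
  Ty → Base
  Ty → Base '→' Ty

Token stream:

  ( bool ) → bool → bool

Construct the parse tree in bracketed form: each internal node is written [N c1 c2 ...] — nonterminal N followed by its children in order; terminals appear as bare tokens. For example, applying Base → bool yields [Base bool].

Ty
Base → Ty
( Ty ) → Ty
( Base ) → Ty
( bool ) → Ty
( bool ) → Base → Ty
( bool ) → bool → Ty
( bool ) → bool → Base
( bool ) → bool → bool

[Ty [Base ( [Ty [Base bool]] )] → [Ty [Base bool] → [Ty [Base bool]]]]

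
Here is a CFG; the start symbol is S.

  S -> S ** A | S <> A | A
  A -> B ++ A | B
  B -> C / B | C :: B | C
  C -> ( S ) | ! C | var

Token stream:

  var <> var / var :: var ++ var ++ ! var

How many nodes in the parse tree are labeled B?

6

[S [S [A [B [C var]]]] <> [A [B [C var] / [B [C var] :: [B [C var]]]] ++ [A [B [C var]] ++ [A [B [C ! [C var]]]]]]]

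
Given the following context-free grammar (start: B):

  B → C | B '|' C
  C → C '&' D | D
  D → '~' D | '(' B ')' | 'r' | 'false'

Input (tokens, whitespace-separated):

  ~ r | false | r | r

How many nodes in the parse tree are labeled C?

[B [B [B [B [C [D ~ [D r]]]] | [C [D false]]] | [C [D r]]] | [C [D r]]]

4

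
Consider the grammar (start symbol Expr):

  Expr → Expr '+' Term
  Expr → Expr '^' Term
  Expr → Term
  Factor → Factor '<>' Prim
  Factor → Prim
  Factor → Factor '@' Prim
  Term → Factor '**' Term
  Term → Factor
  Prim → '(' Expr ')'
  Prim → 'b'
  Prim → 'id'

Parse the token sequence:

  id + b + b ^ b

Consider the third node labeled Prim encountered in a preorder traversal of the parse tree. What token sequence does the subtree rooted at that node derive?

b

[Expr [Expr [Expr [Expr [Term [Factor [Prim id]]]] + [Term [Factor [Prim b]]]] + [Term [Factor [Prim b]]]] ^ [Term [Factor [Prim b]]]]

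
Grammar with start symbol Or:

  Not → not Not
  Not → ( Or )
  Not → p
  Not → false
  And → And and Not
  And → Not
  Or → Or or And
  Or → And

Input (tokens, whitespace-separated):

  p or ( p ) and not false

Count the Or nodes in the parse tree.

[Or [Or [And [Not p]]] or [And [And [Not ( [Or [And [Not p]]] )]] and [Not not [Not false]]]]

3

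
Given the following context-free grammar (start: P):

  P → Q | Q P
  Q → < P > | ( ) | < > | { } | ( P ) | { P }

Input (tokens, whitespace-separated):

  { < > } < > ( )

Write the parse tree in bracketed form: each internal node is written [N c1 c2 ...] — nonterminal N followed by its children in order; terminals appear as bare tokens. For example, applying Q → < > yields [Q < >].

[P [Q { [P [Q < >]] }] [P [Q < >] [P [Q ( )]]]]

P
Q P
{ P } P
{ Q } P
{ < > } P
{ < > } Q P
{ < > } < > P
{ < > } < > Q
{ < > } < > ( )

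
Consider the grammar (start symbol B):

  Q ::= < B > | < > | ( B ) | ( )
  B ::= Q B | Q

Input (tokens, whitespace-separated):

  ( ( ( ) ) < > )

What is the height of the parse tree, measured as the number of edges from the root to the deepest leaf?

[B [Q ( [B [Q ( [B [Q ( )]] )] [B [Q < >]]] )]]

6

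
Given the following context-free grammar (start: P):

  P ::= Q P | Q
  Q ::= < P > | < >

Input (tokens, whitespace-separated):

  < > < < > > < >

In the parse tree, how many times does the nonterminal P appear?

4

[P [Q < >] [P [Q < [P [Q < >]] >] [P [Q < >]]]]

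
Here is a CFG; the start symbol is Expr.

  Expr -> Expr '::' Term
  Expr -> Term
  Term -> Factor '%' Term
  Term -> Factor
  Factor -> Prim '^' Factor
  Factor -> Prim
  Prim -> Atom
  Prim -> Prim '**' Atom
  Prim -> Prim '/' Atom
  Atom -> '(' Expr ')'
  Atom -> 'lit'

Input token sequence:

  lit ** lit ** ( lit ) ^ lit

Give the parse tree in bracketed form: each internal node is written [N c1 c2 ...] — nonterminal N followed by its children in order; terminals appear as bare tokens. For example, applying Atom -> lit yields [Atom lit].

[Expr [Term [Factor [Prim [Prim [Prim [Atom lit]] ** [Atom lit]] ** [Atom ( [Expr [Term [Factor [Prim [Atom lit]]]]] )]] ^ [Factor [Prim [Atom lit]]]]]]

Expr
Term
Factor
Prim ^ Factor
Prim ** Atom ^ Factor
Prim ** Atom ** Atom ^ Factor
Atom ** Atom ** Atom ^ Factor
lit ** Atom ** Atom ^ Factor
lit ** lit ** Atom ^ Factor
lit ** lit ** ( Expr ) ^ Factor
lit ** lit ** ( Term ) ^ Factor
lit ** lit ** ( Factor ) ^ Factor
lit ** lit ** ( Prim ) ^ Factor
lit ** lit ** ( Atom ) ^ Factor
lit ** lit ** ( lit ) ^ Factor
lit ** lit ** ( lit ) ^ Prim
lit ** lit ** ( lit ) ^ Atom
lit ** lit ** ( lit ) ^ lit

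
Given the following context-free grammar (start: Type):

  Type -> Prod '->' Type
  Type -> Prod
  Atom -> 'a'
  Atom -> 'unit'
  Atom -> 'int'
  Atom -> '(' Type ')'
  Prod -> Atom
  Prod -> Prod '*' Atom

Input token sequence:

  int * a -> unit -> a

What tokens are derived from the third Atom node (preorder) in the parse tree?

unit

[Type [Prod [Prod [Atom int]] * [Atom a]] -> [Type [Prod [Atom unit]] -> [Type [Prod [Atom a]]]]]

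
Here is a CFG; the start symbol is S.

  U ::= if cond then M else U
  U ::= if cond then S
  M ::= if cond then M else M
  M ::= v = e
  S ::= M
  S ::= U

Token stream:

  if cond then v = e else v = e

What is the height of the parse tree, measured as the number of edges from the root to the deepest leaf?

[S [M if cond then [M v = e] else [M v = e]]]

3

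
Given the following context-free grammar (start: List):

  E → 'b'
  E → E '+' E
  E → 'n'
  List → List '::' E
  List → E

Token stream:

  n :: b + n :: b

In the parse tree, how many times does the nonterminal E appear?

[List [List [List [E n]] :: [E [E b] + [E n]]] :: [E b]]

5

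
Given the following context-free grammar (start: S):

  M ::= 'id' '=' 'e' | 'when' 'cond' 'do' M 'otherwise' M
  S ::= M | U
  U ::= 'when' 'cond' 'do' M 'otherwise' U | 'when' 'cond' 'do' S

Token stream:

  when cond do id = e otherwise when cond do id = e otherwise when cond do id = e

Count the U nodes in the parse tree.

3

[S [U when cond do [M id = e] otherwise [U when cond do [M id = e] otherwise [U when cond do [S [M id = e]]]]]]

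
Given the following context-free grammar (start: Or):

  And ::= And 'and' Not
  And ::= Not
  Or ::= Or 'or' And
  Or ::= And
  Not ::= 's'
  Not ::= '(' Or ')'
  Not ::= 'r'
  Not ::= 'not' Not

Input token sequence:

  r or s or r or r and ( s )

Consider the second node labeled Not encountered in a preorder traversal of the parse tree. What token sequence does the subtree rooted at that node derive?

s

[Or [Or [Or [Or [And [Not r]]] or [And [Not s]]] or [And [Not r]]] or [And [And [Not r]] and [Not ( [Or [And [Not s]]] )]]]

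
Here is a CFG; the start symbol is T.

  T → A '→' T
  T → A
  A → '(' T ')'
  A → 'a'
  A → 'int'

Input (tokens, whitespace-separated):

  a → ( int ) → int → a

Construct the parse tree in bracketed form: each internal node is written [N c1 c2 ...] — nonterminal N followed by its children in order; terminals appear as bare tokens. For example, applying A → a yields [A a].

[T [A a] → [T [A ( [T [A int]] )] → [T [A int] → [T [A a]]]]]

T
A → T
a → T
a → A → T
a → ( T ) → T
a → ( A ) → T
a → ( int ) → T
a → ( int ) → A → T
a → ( int ) → int → T
a → ( int ) → int → A
a → ( int ) → int → a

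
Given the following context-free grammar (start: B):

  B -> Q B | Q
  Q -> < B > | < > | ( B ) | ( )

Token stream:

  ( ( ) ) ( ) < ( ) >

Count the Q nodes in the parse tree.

[B [Q ( [B [Q ( )]] )] [B [Q ( )] [B [Q < [B [Q ( )]] >]]]]

5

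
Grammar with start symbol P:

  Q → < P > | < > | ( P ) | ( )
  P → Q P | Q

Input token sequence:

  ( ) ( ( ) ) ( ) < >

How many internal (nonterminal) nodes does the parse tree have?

10

[P [Q ( )] [P [Q ( [P [Q ( )]] )] [P [Q ( )] [P [Q < >]]]]]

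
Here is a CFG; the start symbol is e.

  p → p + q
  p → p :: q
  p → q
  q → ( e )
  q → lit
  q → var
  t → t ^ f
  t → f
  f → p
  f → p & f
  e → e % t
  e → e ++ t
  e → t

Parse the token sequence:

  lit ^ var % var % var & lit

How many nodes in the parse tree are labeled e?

3

[e [e [e [t [t [f [p [q lit]]]] ^ [f [p [q var]]]]] % [t [f [p [q var]]]]] % [t [f [p [q var]] & [f [p [q lit]]]]]]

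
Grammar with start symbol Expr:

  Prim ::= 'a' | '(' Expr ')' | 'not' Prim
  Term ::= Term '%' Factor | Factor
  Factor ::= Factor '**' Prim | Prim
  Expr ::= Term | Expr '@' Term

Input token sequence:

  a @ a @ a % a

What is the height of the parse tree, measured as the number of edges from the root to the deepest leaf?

[Expr [Expr [Expr [Term [Factor [Prim a]]]] @ [Term [Factor [Prim a]]]] @ [Term [Term [Factor [Prim a]]] % [Factor [Prim a]]]]

6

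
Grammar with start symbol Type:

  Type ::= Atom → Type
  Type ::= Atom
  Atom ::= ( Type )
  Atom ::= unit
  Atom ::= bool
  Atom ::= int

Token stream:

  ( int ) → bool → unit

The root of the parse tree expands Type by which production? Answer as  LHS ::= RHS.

Type ::= Atom → Type

[Type [Atom ( [Type [Atom int]] )] → [Type [Atom bool] → [Type [Atom unit]]]]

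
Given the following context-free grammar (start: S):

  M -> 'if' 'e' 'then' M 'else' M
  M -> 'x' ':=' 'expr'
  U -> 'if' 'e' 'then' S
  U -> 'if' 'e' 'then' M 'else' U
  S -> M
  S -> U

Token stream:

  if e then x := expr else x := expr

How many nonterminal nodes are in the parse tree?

[S [M if e then [M x := expr] else [M x := expr]]]

4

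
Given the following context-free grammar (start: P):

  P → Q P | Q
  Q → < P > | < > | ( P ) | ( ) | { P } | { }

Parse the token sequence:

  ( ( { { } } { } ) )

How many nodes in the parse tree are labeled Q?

[P [Q ( [P [Q ( [P [Q { [P [Q { }]] }] [P [Q { }]]] )]] )]]

5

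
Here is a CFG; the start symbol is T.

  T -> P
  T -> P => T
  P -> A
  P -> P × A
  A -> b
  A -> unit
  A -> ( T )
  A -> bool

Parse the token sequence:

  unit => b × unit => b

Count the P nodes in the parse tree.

4

[T [P [A unit]] => [T [P [P [A b]] × [A unit]] => [T [P [A b]]]]]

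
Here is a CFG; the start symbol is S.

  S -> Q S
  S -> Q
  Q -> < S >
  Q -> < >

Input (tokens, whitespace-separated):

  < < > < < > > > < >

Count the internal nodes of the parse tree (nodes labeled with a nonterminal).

10

[S [Q < [S [Q < >] [S [Q < [S [Q < >]] >]]] >] [S [Q < >]]]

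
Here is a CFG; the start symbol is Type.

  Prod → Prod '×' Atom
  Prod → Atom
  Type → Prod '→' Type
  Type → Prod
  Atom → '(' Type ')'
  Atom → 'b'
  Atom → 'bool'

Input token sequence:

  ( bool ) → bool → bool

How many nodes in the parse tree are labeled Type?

4

[Type [Prod [Atom ( [Type [Prod [Atom bool]]] )]] → [Type [Prod [Atom bool]] → [Type [Prod [Atom bool]]]]]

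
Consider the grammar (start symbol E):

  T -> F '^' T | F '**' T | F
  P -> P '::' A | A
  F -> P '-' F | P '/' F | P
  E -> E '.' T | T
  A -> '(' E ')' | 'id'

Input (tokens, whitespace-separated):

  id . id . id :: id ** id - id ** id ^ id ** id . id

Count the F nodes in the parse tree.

[E [E [E [E [T [F [P [A id]]]]] . [T [F [P [A id]]]]] . [T [F [P [P [A id]] :: [A id]]] ** [T [F [P [A id]] - [F [P [A id]]]] ** [T [F [P [A id]]] ^ [T [F [P [A id]]] ** [T [F [P [A id]]]]]]]]] . [T [F [P [A id]]]]]

9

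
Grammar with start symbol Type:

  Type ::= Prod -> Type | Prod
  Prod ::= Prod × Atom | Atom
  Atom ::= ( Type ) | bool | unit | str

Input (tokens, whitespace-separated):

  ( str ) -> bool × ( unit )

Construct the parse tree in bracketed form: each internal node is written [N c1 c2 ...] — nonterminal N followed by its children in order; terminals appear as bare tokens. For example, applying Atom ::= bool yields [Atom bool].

[Type [Prod [Atom ( [Type [Prod [Atom str]]] )]] -> [Type [Prod [Prod [Atom bool]] × [Atom ( [Type [Prod [Atom unit]]] )]]]]

Type
Prod -> Type
Atom -> Type
( Type ) -> Type
( Prod ) -> Type
( Atom ) -> Type
( str ) -> Type
( str ) -> Prod
( str ) -> Prod × Atom
( str ) -> Atom × Atom
( str ) -> bool × Atom
( str ) -> bool × ( Type )
( str ) -> bool × ( Prod )
( str ) -> bool × ( Atom )
( str ) -> bool × ( unit )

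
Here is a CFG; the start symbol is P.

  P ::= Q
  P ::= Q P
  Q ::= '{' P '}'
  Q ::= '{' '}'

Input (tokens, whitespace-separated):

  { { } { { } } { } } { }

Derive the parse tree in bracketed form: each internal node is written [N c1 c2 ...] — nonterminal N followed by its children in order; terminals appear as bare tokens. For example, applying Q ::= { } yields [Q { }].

[P [Q { [P [Q { }] [P [Q { [P [Q { }]] }] [P [Q { }]]]] }] [P [Q { }]]]

P
Q P
{ P } P
{ Q P } P
{ { } P } P
{ { } Q P } P
{ { } { P } P } P
{ { } { Q } P } P
{ { } { { } } P } P
{ { } { { } } Q } P
{ { } { { } } { } } P
{ { } { { } } { } } Q
{ { } { { } } { } } { }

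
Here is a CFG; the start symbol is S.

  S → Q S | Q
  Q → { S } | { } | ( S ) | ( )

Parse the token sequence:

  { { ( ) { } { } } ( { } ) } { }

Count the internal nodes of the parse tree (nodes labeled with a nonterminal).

[S [Q { [S [Q { [S [Q ( )] [S [Q { }] [S [Q { }]]]] }] [S [Q ( [S [Q { }]] )]]] }] [S [Q { }]]]

16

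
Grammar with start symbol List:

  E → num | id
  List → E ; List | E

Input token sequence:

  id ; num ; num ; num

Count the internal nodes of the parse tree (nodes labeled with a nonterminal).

[List [E id] ; [List [E num] ; [List [E num] ; [List [E num]]]]]

8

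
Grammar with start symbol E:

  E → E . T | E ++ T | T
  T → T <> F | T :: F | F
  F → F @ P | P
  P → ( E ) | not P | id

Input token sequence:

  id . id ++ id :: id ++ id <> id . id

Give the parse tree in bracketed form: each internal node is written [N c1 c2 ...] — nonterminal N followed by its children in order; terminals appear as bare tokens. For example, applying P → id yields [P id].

[E [E [E [E [E [T [F [P id]]]] . [T [F [P id]]]] ++ [T [T [F [P id]]] :: [F [P id]]]] ++ [T [T [F [P id]]] <> [F [P id]]]] . [T [F [P id]]]]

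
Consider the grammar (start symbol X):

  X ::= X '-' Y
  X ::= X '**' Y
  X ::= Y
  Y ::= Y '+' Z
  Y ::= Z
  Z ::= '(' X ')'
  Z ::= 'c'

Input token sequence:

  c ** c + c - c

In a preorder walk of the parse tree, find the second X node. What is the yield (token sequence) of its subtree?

[X [X [X [Y [Z c]]] ** [Y [Y [Z c]] + [Z c]]] - [Y [Z c]]]

c ** c + c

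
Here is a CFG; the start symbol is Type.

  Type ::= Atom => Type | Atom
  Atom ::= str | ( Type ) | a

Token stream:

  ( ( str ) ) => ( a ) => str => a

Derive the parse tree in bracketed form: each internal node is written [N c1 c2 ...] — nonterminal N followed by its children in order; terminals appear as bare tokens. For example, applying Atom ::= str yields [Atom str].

[Type [Atom ( [Type [Atom ( [Type [Atom str]] )]] )] => [Type [Atom ( [Type [Atom a]] )] => [Type [Atom str] => [Type [Atom a]]]]]

Type
Atom => Type
( Type ) => Type
( Atom ) => Type
( ( Type ) ) => Type
( ( Atom ) ) => Type
( ( str ) ) => Type
( ( str ) ) => Atom => Type
( ( str ) ) => ( Type ) => Type
( ( str ) ) => ( Atom ) => Type
( ( str ) ) => ( a ) => Type
( ( str ) ) => ( a ) => Atom => Type
( ( str ) ) => ( a ) => str => Type
( ( str ) ) => ( a ) => str => Atom
( ( str ) ) => ( a ) => str => a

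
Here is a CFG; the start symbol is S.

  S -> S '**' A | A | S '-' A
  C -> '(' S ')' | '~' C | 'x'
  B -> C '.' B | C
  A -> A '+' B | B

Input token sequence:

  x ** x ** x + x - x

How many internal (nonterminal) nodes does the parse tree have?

19

[S [S [S [S [A [B [C x]]]] ** [A [B [C x]]]] ** [A [A [B [C x]]] + [B [C x]]]] - [A [B [C x]]]]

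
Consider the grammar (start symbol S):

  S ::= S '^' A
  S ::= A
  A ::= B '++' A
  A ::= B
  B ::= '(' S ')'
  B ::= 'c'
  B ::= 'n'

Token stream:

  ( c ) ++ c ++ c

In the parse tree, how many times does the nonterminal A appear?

[S [A [B ( [S [A [B c]]] )] ++ [A [B c] ++ [A [B c]]]]]

4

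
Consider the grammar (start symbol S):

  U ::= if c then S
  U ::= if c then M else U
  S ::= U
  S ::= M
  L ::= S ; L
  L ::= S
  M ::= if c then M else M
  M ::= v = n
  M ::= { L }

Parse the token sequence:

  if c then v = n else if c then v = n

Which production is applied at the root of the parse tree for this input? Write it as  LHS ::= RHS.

[S [U if c then [M v = n] else [U if c then [S [M v = n]]]]]

S ::= U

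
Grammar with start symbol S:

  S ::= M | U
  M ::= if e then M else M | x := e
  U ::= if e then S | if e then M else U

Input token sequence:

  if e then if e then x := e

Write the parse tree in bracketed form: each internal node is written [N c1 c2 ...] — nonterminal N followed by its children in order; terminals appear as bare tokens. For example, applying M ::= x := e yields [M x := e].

S
U
if e then S
if e then U
if e then if e then S
if e then if e then M
if e then if e then x := e

[S [U if e then [S [U if e then [S [M x := e]]]]]]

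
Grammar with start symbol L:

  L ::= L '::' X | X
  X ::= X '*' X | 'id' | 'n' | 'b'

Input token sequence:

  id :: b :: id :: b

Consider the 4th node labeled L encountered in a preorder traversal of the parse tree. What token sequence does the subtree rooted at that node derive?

[L [L [L [L [X id]] :: [X b]] :: [X id]] :: [X b]]

id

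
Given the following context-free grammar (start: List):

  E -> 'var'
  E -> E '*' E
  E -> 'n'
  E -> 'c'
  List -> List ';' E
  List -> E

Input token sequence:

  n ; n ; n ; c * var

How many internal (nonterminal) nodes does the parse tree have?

[List [List [List [List [E n]] ; [E n]] ; [E n]] ; [E [E c] * [E var]]]

10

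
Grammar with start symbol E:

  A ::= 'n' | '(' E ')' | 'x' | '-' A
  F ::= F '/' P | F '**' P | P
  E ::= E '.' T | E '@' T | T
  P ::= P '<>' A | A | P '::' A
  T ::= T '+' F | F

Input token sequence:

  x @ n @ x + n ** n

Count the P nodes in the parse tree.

[E [E [E [T [F [P [A x]]]]] @ [T [F [P [A n]]]]] @ [T [T [F [P [A x]]]] + [F [F [P [A n]]] ** [P [A n]]]]]

5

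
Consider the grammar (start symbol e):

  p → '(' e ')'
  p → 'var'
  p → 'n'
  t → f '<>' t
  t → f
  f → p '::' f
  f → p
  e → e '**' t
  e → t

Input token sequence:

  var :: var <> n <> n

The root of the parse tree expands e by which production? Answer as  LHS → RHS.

[e [t [f [p var] :: [f [p var]]] <> [t [f [p n]] <> [t [f [p n]]]]]]

e → t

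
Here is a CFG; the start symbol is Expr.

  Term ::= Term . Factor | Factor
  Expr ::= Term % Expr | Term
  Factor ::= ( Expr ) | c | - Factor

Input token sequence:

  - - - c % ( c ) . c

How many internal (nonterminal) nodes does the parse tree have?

[Expr [Term [Factor - [Factor - [Factor - [Factor c]]]]] % [Expr [Term [Term [Factor ( [Expr [Term [Factor c]]] )]] . [Factor c]]]]

14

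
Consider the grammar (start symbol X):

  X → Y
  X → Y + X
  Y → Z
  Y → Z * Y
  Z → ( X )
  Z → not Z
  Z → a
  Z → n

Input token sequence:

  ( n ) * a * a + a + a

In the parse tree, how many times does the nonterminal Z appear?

[X [Y [Z ( [X [Y [Z n]]] )] * [Y [Z a] * [Y [Z a]]]] + [X [Y [Z a]] + [X [Y [Z a]]]]]

6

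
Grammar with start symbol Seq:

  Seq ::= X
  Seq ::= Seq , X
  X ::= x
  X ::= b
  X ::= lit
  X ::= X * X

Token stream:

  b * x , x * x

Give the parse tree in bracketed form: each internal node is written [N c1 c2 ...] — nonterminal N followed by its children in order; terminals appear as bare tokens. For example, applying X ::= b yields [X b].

Seq
Seq , X
X , X
X * X , X
b * X , X
b * x , X
b * x , X * X
b * x , x * X
b * x , x * x

[Seq [Seq [X [X b] * [X x]]] , [X [X x] * [X x]]]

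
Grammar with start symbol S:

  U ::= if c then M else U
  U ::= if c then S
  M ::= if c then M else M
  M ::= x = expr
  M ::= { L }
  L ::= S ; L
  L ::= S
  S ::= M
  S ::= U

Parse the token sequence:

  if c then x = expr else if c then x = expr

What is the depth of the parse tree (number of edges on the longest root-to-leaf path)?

5

[S [U if c then [M x = expr] else [U if c then [S [M x = expr]]]]]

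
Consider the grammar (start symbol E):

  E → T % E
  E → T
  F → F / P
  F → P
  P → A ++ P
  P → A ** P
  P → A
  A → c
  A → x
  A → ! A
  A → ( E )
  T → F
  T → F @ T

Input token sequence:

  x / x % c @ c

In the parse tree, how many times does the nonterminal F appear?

[E [T [F [F [P [A x]]] / [P [A x]]]] % [E [T [F [P [A c]]] @ [T [F [P [A c]]]]]]]

4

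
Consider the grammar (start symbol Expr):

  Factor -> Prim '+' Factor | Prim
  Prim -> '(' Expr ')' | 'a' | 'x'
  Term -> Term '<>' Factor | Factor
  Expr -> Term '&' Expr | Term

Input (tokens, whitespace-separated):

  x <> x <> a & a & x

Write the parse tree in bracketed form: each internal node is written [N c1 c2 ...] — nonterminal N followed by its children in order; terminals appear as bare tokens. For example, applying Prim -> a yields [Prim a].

[Expr [Term [Term [Term [Factor [Prim x]]] <> [Factor [Prim x]]] <> [Factor [Prim a]]] & [Expr [Term [Factor [Prim a]]] & [Expr [Term [Factor [Prim x]]]]]]

Expr
Term & Expr
Term <> Factor & Expr
Term <> Factor <> Factor & Expr
Factor <> Factor <> Factor & Expr
Prim <> Factor <> Factor & Expr
x <> Factor <> Factor & Expr
x <> Prim <> Factor & Expr
x <> x <> Factor & Expr
x <> x <> Prim & Expr
x <> x <> a & Expr
x <> x <> a & Term & Expr
x <> x <> a & Factor & Expr
x <> x <> a & Prim & Expr
x <> x <> a & a & Expr
x <> x <> a & a & Term
x <> x <> a & a & Factor
x <> x <> a & a & Prim
x <> x <> a & a & x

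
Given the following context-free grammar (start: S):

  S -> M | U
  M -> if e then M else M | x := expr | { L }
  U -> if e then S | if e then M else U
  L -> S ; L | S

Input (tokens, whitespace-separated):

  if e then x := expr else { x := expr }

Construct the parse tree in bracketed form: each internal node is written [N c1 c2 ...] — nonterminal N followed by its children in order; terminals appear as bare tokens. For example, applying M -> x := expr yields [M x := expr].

[S [M if e then [M x := expr] else [M { [L [S [M x := expr]]] }]]]

S
M
if e then M else M
if e then x := expr else M
if e then x := expr else { L }
if e then x := expr else { S }
if e then x := expr else { M }
if e then x := expr else { x := expr }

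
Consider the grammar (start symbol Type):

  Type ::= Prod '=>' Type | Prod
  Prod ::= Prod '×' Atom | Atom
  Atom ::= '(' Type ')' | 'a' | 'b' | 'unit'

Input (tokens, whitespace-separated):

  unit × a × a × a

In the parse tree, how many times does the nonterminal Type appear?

[Type [Prod [Prod [Prod [Prod [Atom unit]] × [Atom a]] × [Atom a]] × [Atom a]]]

1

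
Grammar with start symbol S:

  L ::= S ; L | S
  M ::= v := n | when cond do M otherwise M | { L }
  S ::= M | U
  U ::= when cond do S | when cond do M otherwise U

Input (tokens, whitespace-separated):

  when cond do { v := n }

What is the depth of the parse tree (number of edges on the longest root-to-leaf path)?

7

[S [U when cond do [S [M { [L [S [M v := n]]] }]]]]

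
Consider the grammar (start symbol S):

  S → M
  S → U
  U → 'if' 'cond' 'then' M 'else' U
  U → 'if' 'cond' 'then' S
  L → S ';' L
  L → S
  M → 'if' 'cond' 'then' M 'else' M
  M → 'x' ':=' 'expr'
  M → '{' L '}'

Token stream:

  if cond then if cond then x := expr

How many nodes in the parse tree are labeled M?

[S [U if cond then [S [U if cond then [S [M x := expr]]]]]]

1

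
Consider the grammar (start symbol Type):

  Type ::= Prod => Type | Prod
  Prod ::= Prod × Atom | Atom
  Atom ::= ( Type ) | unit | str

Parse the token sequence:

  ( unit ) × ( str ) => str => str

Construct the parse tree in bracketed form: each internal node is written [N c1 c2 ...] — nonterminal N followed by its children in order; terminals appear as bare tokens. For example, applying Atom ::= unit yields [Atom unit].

Type
Prod => Type
Prod × Atom => Type
Atom × Atom => Type
( Type ) × Atom => Type
( Prod ) × Atom => Type
( Atom ) × Atom => Type
( unit ) × Atom => Type
( unit ) × ( Type ) => Type
( unit ) × ( Prod ) => Type
( unit ) × ( Atom ) => Type
( unit ) × ( str ) => Type
( unit ) × ( str ) => Prod => Type
( unit ) × ( str ) => Atom => Type
( unit ) × ( str ) => str => Type
( unit ) × ( str ) => str => Prod
( unit ) × ( str ) => str => Atom
( unit ) × ( str ) => str => str

[Type [Prod [Prod [Atom ( [Type [Prod [Atom unit]]] )]] × [Atom ( [Type [Prod [Atom str]]] )]] => [Type [Prod [Atom str]] => [Type [Prod [Atom str]]]]]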